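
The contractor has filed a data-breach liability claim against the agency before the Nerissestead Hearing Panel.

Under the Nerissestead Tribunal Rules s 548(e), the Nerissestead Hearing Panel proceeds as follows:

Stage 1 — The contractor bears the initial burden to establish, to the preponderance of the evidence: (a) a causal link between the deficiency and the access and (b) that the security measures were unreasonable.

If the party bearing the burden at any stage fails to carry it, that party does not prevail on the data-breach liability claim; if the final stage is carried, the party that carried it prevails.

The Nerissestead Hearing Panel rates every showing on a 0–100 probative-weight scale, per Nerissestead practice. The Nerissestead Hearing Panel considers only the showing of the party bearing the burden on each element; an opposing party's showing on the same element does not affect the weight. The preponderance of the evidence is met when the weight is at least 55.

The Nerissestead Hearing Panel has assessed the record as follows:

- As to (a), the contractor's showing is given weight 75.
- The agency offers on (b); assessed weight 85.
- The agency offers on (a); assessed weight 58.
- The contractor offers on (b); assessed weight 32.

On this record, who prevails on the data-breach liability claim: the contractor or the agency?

Stage 1 — burden on contractor; standard: the preponderance of the evidence (weight is at least 55).
    (a): 75 (agency's 58 disregarded) ≥ 55 [met]
    (b): 32 (agency's 85 disregarded) < 55 [not met]
  Stage 1 not carried; the contractor fails its burden.
The analysis ends at Stage 1; the agency prevails.

agency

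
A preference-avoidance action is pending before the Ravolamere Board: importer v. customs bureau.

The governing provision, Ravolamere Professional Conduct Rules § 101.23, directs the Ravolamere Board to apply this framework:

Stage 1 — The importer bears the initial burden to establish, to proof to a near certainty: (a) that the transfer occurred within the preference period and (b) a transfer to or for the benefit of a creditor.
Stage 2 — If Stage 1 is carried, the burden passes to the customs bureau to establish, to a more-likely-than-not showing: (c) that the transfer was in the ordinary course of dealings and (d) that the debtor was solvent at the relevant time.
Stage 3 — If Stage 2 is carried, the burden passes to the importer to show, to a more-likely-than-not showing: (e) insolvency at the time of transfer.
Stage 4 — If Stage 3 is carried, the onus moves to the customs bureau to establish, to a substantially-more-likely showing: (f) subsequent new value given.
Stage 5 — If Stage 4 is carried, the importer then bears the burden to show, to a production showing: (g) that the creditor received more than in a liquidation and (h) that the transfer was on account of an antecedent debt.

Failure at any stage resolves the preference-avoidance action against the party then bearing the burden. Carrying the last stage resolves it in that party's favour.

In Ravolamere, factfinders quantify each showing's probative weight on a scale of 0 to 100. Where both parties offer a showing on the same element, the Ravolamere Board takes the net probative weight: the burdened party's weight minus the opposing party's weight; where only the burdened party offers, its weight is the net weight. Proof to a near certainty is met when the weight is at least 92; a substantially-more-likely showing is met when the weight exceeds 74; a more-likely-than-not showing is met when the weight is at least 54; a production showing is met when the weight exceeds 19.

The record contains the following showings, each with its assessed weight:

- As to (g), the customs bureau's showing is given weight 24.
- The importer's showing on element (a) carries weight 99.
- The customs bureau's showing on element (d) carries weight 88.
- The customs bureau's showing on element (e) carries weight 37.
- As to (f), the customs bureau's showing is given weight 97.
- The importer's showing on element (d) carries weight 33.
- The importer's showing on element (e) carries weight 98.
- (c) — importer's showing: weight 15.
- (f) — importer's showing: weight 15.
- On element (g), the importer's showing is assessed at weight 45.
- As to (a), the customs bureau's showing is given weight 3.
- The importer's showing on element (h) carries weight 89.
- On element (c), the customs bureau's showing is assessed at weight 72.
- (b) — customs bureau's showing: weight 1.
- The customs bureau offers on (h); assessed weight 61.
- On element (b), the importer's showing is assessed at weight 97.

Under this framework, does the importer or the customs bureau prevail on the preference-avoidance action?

Stage 1 — burden on importer; standard: proof to a near certainty (weight is at least 92).
    (a): 99 − 3 = 96 ≥ 92 [met]
    (b): 97 − 1 = 96 ≥ 92 [met]
  All elements met. The burden passes to the customs bureau.
Stage 2 — burden on customs bureau; standard: a more-likely-than-not showing (weight is at least 54).
    (c): 72 − 15 = 57 ≥ 54 [met]
    (d): 88 − 33 = 55 ≥ 54 [met]
  All elements met. The burden passes to the importer.
Stage 3 — burden on importer; standard: a more-likely-than-not showing (weight is at least 54).
    (e): 98 − 37 = 61 ≥ 54 [met]
  The importer carries Stage 3; the customs bureau now bears the burden.
Stage 4 — burden on customs bureau; standard: a substantially-more-likely showing (weight exceeds 74).
    (f): 97 − 15 = 82 > 74 [met]
  Stage 4 carried; the burden shifts to the importer.
Stage 5 — burden on importer; standard: a production showing (weight exceeds 19).
    (g): 45 − 24 = 21 > 19 [met]
    (h): 89 − 61 = 28 > 19 [met]
  Stage 5 carried; the final stage is satisfied.
Every stage carried; the importer prevails.

importer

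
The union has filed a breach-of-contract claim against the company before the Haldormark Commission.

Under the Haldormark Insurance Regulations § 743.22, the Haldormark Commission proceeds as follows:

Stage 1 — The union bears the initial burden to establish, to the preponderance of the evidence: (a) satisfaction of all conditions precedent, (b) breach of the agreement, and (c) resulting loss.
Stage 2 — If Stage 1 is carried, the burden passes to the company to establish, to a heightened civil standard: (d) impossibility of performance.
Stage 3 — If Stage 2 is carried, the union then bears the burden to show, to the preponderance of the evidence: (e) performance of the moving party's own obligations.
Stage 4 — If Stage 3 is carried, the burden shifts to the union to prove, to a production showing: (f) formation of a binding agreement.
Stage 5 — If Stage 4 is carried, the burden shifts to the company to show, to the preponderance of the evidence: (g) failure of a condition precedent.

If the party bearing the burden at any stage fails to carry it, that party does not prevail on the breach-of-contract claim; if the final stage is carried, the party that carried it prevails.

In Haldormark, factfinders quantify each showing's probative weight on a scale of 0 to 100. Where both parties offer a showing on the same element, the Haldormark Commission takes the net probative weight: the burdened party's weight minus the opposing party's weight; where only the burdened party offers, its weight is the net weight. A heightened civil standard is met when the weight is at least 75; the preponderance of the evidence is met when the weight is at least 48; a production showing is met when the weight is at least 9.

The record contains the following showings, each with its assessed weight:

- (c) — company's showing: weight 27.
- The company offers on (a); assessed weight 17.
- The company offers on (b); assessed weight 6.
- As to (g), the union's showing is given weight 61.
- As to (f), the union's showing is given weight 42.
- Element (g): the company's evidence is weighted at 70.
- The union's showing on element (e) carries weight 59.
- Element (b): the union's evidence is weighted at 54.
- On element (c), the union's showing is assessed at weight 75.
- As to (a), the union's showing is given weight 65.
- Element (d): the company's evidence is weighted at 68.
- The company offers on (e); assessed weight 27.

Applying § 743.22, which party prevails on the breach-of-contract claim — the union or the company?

Stage 1 — burden on union; standard: the preponderance of the evidence (weight is at least 48).
    (a): 65 − 17 = 48 ≥ 48 [met]
    (b): 54 − 6 = 48 ≥ 48 [met]
    (c): 75 − 27 = 48 ≥ 48 [met]
  The union carries Stage 1; the company now bears the burden.
Stage 2 — burden on company; standard: a heightened civil standard (weight is at least 75).
    (d): 68 < 75 [not met]
  The company does not carry Stage 2.
The union prevails.

union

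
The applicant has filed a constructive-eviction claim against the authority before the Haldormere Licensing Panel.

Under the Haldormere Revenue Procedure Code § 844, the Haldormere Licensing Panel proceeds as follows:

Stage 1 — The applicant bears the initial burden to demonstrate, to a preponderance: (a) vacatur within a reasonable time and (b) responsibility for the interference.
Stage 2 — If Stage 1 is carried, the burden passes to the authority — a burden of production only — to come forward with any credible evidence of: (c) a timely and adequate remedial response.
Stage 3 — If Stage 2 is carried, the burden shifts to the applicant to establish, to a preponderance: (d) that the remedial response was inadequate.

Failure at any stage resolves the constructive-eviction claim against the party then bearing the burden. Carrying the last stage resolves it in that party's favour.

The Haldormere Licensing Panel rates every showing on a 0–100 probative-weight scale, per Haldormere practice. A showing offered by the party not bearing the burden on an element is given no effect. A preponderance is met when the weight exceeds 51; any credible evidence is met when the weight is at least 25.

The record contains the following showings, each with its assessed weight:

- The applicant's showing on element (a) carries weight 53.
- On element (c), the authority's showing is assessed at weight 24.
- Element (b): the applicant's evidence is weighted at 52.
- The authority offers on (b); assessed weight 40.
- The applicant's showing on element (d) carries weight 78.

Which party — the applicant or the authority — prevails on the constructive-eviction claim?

applicant

At Stage 1 the applicant must meet a preponderance (weight exceeds 51): on (a) the weight is 53, which does exceed 51, so (a) meets the standard; on (b) the weight is 52 (the authority's 40 is given no effect), which does exceed 51, so (b) meets the standard.
  Stage 1 is satisfied; the onus moves to the authority.
At Stage 2 the authority must meet any credible evidence (weight is at least 25): on (c) the weight is 24, which does not reach 25, so (c) does not meet the standard.
  Stage 2 not carried; the authority fails its burden.
The applicant prevails.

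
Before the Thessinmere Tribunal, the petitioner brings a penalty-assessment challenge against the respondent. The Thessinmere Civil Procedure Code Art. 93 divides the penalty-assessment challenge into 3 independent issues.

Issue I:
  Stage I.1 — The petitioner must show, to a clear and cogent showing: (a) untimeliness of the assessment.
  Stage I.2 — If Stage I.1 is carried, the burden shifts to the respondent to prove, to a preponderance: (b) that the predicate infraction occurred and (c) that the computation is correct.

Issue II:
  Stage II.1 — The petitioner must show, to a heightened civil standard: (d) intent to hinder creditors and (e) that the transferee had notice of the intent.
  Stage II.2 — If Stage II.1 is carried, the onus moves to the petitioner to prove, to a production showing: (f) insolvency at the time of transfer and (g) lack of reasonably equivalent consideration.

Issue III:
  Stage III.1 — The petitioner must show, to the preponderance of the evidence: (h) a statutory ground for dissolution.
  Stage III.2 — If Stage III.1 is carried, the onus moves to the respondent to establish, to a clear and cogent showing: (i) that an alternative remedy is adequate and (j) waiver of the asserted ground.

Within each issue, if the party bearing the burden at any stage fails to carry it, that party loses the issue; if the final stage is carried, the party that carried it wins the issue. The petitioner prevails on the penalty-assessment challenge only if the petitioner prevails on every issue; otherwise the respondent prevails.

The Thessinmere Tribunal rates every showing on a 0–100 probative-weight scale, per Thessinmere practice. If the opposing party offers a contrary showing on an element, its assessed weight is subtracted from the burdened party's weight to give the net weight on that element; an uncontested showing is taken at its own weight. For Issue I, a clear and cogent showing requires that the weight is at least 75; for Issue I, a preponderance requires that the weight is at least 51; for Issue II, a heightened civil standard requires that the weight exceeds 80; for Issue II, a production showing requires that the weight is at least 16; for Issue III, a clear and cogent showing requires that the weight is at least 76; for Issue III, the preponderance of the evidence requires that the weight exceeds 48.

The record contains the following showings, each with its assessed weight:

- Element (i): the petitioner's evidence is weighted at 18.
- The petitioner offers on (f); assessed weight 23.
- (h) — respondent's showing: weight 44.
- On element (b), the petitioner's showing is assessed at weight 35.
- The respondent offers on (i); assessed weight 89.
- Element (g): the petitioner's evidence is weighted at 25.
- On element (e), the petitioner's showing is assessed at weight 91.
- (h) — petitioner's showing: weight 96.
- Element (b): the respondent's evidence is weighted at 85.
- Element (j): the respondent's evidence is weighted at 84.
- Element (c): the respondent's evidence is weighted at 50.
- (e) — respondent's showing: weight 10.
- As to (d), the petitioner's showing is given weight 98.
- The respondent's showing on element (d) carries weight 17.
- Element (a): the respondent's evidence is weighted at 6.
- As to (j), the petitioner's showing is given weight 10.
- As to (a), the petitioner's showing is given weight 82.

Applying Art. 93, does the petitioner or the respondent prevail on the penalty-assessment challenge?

— Issue I —
At Stage I.1 the petitioner must meet a clear and cogent showing (weight is at least 75): on (a) the weight is 82 less the opposing 6 gives net 76, ≥ 75, so (a) meets the standard.
  The petitioner carries Stage I.1; the respondent now bears the burden.
At Stage I.2 the respondent must meet a preponderance (weight is at least 51): on (b) the weight is 85 less the opposing 35 gives net 50, < 51, so (b) does not meet the standard; on (c) the weight is 50, < 51, so (c) does not meet the standard.
  The respondent does not carry Stage I.2.
The petitioner prevails on this issue.
— Issue II —
Stage II.1 (petitioner, a heightened civil standard, weight exceeds 80): (d) net 98−17=81 > 80 — meets; (e) net 91−10=81 > 80 — meets.
  Stage II.1 is satisfied; the petitioner continues to bear the burden.
Stage II.2 (petitioner, a production showing, weight is at least 16): (f) 23 ≥ 16 — meets; (g) 25 ≥ 16 — meets.
  Stage II.2 carried; the final stage is satisfied.
All stages carried — the petitioner prevails on this issue.
— Issue III —
At Stage III.1 the petitioner must meet the preponderance of the evidence (weight exceeds 48): on (h) the weight is 96 less the opposing 44 gives net 52, which does exceed 48, so (h) meets the standard.
  All elements met. The burden passes to the respondent.
At Stage III.2 the respondent must meet a clear and cogent showing (weight is at least 76): on (i) the weight is 89 less the opposing 18 gives net 71, which does not reach 76, so (i) does not meet the standard; on (j) the weight is 84 less the opposing 10 gives net 74, < 76, so (j) does not meet the standard.
  Stage III.2 not carried; the respondent fails its burden.
The petitioner prevails on this issue.
Per-issue: Issue I → petitioner; Issue II → petitioner; Issue III → petitioner. The petitioner must prevail on every issue; overall, the petitioner prevails.

petitioner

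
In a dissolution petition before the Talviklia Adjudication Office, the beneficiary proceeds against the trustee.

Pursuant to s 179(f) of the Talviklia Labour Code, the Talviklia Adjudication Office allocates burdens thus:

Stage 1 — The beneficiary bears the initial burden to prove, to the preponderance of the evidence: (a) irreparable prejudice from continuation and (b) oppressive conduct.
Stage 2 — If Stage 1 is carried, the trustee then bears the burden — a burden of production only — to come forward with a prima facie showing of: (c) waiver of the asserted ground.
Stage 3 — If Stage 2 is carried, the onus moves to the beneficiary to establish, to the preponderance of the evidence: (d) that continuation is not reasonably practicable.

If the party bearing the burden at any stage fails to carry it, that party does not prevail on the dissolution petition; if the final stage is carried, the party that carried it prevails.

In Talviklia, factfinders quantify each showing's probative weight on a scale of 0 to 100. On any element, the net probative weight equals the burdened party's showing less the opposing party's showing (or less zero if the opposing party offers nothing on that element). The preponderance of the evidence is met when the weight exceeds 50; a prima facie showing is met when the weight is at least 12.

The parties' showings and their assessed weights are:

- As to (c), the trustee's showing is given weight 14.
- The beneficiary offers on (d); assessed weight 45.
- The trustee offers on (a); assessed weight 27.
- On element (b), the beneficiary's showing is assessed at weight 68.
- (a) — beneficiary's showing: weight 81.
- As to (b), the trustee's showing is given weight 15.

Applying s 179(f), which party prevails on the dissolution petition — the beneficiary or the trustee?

Stage 1 — burden on beneficiary; standard: the preponderance of the evidence (weight exceeds 50).
    (a): 81 − 27 = 54 > 50 [met]
    (b): 68 − 15 = 53 > 50 [met]
  All elements met. The burden passes to the trustee.
Stage 2 — burden on trustee; standard: a prima facie showing (weight is at least 12).
    (c): 14 ≥ 12 [met]
  The trustee carries Stage 2; the beneficiary now bears the burden.
Stage 3 — burden on beneficiary; standard: the preponderance of the evidence (weight exceeds 50).
    (d): 45 ≤ 50 [not met]
  The beneficiary does not carry Stage 3.
So the trustee prevails.

trustee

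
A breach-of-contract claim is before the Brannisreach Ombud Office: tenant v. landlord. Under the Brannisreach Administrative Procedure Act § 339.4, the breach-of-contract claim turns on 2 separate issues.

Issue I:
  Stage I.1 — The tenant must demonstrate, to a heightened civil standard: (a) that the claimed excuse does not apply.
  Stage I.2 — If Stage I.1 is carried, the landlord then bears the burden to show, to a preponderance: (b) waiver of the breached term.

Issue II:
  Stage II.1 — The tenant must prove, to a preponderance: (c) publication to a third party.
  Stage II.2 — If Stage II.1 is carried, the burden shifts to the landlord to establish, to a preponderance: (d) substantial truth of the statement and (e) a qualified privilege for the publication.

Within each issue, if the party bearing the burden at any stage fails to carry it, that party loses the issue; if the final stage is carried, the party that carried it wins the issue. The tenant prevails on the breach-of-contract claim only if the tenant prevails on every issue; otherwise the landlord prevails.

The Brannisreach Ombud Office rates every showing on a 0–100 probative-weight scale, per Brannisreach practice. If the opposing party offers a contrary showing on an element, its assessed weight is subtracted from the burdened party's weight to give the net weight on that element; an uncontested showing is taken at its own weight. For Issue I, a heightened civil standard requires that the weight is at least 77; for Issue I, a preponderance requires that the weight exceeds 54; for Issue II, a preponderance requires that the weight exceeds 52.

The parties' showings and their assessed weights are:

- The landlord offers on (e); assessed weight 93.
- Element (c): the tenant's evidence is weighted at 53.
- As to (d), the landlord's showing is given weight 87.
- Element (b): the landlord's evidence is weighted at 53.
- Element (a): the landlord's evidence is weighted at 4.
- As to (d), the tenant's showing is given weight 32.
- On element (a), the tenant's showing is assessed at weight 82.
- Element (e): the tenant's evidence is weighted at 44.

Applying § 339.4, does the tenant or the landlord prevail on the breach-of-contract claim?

— Issue I —
At Stage I.1 the tenant must meet a heightened civil standard (weight is at least 77): on (a) the weight is 82 less the opposing 4 gives net 78, ≥ 77, so (a) meets the standard.
  All elements met. The burden passes to the landlord.
At Stage I.2 the landlord must meet a preponderance (weight exceeds 54): on (b) the weight is 53, which does not exceed 54, so (b) does not meet the standard.
  The landlord does not carry Stage I.2.
The tenant prevails on this issue.
— Issue II —
Stage II.1 (tenant, a preponderance, weight exceeds 52): (c) 53 > 52 — meets.
  Stage II.1 carried; the burden shifts to the landlord.
Stage II.2 (landlord, a preponderance, weight exceeds 52): (d) net 87−32=55 > 52 — meets; (e) net 93−44=49 ≤ 52 — fails.
  Not every element is met, so the landlord fails to carry Stage II.2.
The analysis ends at Stage II.2; the tenant prevails on this issue.
Per-issue: Issue I → tenant; Issue II → tenant. The tenant must prevail on every issue; overall, the tenant prevails.

tenant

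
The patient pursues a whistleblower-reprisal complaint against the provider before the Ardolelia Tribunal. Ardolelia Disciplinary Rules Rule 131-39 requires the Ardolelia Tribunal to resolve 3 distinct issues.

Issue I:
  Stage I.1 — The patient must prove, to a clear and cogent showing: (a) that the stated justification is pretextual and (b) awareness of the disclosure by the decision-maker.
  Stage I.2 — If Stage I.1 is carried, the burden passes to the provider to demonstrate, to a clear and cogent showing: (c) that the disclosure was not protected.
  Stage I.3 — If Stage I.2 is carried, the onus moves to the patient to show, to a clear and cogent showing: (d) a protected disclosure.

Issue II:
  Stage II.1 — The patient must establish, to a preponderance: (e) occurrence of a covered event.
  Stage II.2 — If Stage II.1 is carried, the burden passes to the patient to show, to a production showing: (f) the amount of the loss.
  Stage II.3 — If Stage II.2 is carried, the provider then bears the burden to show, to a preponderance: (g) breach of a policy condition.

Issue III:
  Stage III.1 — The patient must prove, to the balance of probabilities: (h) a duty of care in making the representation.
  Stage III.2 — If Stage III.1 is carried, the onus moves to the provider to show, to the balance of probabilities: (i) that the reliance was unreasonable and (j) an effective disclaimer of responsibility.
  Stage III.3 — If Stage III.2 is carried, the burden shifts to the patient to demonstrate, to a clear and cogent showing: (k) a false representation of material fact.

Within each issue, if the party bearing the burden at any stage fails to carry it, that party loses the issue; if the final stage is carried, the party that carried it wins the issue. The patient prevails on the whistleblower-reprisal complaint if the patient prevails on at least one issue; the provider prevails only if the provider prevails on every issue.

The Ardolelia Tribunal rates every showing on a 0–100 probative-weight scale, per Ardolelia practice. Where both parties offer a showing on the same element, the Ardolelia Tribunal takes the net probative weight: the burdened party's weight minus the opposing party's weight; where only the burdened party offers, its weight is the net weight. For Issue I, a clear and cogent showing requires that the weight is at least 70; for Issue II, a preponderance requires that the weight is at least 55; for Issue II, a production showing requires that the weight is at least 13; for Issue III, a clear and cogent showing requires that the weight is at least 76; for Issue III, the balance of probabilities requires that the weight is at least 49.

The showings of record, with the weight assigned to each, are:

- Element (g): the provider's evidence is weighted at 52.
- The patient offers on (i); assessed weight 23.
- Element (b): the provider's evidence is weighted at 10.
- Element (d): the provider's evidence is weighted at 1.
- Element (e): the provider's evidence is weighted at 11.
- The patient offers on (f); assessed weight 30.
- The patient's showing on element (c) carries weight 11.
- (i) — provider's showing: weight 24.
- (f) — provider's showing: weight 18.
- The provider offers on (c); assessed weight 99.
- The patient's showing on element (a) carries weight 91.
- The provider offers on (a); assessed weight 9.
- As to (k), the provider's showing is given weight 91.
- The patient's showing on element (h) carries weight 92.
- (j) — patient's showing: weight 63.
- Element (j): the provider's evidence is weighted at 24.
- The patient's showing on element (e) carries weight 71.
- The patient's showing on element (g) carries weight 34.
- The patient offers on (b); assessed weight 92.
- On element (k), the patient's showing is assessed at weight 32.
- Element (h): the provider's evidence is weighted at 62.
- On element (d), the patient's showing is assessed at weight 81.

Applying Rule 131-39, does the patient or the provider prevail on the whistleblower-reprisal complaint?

— Issue I —
Stage I.1 (patient, a clear and cogent showing, weight is at least 70): (a) net 91−9=82 ≥ 70 — meets; (b) net 92−10=82 ≥ 70 — meets.
  All elements met. The burden passes to the provider.
Stage I.2 (provider, a clear and cogent showing, weight is at least 70): (c) net 99−11=88 ≥ 70 — meets.
  Stage I.2 carried; the burden shifts to the patient.
Stage I.3 (patient, a clear and cogent showing, weight is at least 70): (d) net 81−1=80 ≥ 70 — meets.
  The patient carries the last stage.
All stages carried — the patient prevails on this issue.
— Issue II —
Stage II.1 — burden on patient; standard: a preponderance (weight is at least 55).
    (e): 71 − 11 = 60 ≥ 55 [met]
  Stage II.1 is satisfied; the patient continues to bear the burden.
Stage II.2 — burden on patient; standard: a production showing (weight is at least 13).
    (f): 30 − 18 = 12 < 13 [not met]
  Stage II.2 not carried; the patient fails its burden.
The analysis ends at Stage II.2; the provider prevails on this issue.
— Issue III —
Stage III.1 (patient, the balance of probabilities, weight is at least 49): (h) net 92−62=30 < 49 — fails.
  Stage III.1 not carried; the patient fails its burden.
The provider prevails on this issue.
Per-issue: Issue I → patient; Issue II → provider; Issue III → provider. The patient must prevail on at least one issue; overall, the patient prevails.

patient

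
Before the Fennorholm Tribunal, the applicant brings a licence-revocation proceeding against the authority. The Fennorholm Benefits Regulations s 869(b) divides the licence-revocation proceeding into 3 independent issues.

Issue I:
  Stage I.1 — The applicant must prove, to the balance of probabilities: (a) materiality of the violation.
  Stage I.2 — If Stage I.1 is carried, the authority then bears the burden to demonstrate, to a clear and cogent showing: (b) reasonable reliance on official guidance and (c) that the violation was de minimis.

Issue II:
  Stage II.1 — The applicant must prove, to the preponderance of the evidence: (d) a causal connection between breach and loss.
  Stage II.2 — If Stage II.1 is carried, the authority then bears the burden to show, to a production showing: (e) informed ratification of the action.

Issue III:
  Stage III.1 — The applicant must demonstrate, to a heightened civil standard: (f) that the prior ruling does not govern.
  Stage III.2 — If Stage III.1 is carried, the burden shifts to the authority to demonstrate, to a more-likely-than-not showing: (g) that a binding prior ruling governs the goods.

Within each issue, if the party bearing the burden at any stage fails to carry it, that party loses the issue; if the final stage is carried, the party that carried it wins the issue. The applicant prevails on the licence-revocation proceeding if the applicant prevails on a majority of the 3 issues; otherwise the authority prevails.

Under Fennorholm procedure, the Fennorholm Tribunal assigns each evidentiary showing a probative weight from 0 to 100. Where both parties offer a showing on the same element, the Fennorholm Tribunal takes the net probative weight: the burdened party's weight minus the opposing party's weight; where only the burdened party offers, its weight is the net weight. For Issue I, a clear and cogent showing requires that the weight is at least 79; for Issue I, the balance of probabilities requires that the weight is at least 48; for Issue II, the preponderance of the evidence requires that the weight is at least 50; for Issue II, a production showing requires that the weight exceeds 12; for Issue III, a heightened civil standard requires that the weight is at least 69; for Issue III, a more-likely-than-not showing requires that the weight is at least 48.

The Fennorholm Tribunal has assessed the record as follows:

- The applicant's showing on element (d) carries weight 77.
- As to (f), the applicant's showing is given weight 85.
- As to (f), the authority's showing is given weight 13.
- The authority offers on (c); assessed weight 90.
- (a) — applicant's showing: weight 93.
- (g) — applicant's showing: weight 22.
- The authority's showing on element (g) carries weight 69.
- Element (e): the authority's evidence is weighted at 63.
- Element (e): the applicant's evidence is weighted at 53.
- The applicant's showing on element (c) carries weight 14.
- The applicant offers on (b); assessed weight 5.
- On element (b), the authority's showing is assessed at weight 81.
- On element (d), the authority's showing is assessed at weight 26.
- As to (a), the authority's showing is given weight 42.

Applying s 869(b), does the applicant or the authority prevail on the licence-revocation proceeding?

— Issue I —
At Stage I.1 the applicant must meet the balance of probabilities (weight is at least 48): on (a) the weight is 93 less the opposing 42 gives net 51, which does reach 48, so (a) meets the standard.
  Stage I.1 carried; the burden shifts to the authority.
At Stage I.2 the authority must meet a clear and cogent showing (weight is at least 79): on (b) the weight is 81 less the opposing 5 gives net 76, < 79, so (b) does not meet the standard; on (c) the weight is 90 less the opposing 14 gives net 76, which does not reach 79, so (c) does not meet the standard.
  Stage I.2 not carried; the authority fails its burden.
The applicant prevails on this issue.
— Issue II —
Stage II.1 — burden on applicant; standard: the preponderance of the evidence (weight is at least 50).
    (d): 77 − 26 = 51 ≥ 50 [met]
  The applicant carries Stage II.1; the authority now bears the burden.
Stage II.2 — burden on authority; standard: a production showing (weight exceeds 12).
    (e): 63 − 53 = 10 ≤ 12 [not met]
  The authority does not carry Stage II.2.
So the applicant prevails on this issue.
— Issue III —
At Stage III.1 the applicant must meet a heightened civil standard (weight is at least 69): on (f) the weight is 85 less the opposing 13 gives net 72, which does reach 69, so (f) meets the standard.
  Stage III.1 is satisfied; the onus moves to the authority.
At Stage III.2 the authority must meet a more-likely-than-not showing (weight is at least 48): on (g) the weight is 69 less the opposing 22 gives net 47, which does not reach 48, so (g) does not meet the standard.
  Not every element is met, so the authority fails to carry Stage III.2.
So the applicant prevails on this issue.
Per-issue: Issue I → applicant; Issue II → applicant; Issue III → applicant. The applicant must prevail on a majority of issues; overall, the applicant prevails.

applicant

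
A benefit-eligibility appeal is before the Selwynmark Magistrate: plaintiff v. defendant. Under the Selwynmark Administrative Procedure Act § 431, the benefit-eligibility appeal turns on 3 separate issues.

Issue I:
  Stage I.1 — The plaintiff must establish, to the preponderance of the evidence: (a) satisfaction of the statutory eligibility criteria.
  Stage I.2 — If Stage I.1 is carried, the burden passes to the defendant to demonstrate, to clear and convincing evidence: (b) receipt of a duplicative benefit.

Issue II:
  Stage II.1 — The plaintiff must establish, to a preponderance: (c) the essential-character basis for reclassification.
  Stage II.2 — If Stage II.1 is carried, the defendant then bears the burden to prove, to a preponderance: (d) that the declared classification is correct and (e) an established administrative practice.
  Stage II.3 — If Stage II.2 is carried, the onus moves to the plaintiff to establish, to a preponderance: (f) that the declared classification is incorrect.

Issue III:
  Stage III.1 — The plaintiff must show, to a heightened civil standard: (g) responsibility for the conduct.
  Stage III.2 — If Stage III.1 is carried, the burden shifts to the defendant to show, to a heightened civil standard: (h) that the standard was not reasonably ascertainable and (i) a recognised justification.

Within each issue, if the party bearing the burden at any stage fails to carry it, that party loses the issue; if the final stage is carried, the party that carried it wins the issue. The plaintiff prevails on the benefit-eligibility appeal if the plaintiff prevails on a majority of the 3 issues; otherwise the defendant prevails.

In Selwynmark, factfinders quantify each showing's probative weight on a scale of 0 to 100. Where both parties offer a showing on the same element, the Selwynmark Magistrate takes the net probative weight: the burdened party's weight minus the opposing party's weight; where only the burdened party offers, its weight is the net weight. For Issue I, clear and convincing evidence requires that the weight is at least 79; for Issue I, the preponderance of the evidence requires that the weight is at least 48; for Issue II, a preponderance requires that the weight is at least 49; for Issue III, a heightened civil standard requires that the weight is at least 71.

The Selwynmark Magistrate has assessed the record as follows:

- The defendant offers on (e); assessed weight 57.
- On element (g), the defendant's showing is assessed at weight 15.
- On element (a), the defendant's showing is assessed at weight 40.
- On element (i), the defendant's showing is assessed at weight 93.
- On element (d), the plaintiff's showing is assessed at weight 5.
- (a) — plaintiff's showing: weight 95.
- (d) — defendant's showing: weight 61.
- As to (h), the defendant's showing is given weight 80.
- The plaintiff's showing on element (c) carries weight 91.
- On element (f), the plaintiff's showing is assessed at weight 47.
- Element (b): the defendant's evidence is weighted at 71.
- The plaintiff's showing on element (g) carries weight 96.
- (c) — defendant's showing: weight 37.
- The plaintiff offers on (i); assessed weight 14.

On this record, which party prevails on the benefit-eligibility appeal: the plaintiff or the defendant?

— Issue I —
Stage I.1 (plaintiff, the preponderance of the evidence, weight is at least 48): (a) net 95−40=55 ≥ 48 — meets.
  The plaintiff carries Stage I.1; the defendant now bears the burden.
Stage I.2 (defendant, clear and convincing evidence, weight is at least 79): (b) 71 < 79 — fails.
  The defendant does not carry Stage I.2.
So the plaintiff prevails on this issue.
— Issue II —
Stage II.1 (plaintiff, a preponderance, weight is at least 49): (c) net 91−37=54 ≥ 49 — meets.
  Stage II.1 is satisfied; the onus moves to the defendant.
Stage II.2 (defendant, a preponderance, weight is at least 49): (d) net 61−5=56 ≥ 49 — meets; (e) 57 ≥ 49 — meets.
  The defendant carries Stage II.2; the plaintiff now bears the burden.
Stage II.3 (plaintiff, a preponderance, weight is at least 49): (f) 47 < 49 — fails.
  Not every element is met, so the plaintiff fails to carry Stage II.3.
The analysis ends at Stage II.3; the defendant prevails on this issue.
— Issue III —
Stage III.1 — burden on plaintiff; standard: a heightened civil standard (weight is at least 71).
    (g): 96 − 15 = 81 ≥ 71 [met]
  All elements met. The burden passes to the defendant.
Stage III.2 — burden on defendant; standard: a heightened civil standard (weight is at least 71).
    (h): 80 ≥ 71 [met]
    (i): 93 − 14 = 79 ≥ 71 [met]
  All elements met at the final stage.
Every stage carried; the defendant prevails on this issue.
Per-issue: Issue I → plaintiff; Issue II → defendant; Issue III → defendant. The plaintiff must prevail on a majority of issues; overall, the defendant prevails.

defendant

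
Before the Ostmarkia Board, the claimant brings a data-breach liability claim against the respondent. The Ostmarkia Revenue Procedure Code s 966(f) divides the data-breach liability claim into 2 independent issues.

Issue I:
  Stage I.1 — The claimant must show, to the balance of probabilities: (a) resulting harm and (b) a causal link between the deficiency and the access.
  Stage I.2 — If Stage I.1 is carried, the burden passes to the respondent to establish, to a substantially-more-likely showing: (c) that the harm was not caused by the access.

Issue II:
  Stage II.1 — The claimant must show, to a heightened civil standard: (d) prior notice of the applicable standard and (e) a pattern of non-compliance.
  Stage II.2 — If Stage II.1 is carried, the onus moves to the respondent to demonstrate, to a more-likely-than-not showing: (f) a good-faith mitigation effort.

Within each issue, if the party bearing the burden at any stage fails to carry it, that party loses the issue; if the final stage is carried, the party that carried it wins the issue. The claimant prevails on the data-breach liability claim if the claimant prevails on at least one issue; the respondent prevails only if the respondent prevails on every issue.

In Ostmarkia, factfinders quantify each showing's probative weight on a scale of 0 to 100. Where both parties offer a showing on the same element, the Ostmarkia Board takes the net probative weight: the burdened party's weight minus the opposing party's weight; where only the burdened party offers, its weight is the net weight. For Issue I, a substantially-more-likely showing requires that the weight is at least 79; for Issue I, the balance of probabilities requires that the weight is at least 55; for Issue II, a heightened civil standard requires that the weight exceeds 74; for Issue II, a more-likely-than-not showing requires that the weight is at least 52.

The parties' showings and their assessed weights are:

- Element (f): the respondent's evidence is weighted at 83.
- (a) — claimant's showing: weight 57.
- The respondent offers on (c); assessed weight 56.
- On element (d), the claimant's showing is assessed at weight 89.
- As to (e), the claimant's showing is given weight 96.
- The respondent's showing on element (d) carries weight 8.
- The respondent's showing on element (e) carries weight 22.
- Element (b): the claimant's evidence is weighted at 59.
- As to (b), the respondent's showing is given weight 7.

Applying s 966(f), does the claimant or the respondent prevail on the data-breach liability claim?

— Issue I —
At Stage I.1 the claimant must meet the balance of probabilities (weight is at least 55): on (a) the weight is 57, ≥ 55, so (a) meets the standard; on (b) the weight is 59 less the opposing 7 gives net 52, which does not reach 55, so (b) does not meet the standard.
  Stage I.1 not carried; the claimant fails its burden.
So the respondent prevails on this issue.
— Issue II —
At Stage II.1 the claimant must meet a heightened civil standard (weight exceeds 74): on (d) the weight is 89 less the opposing 8 gives net 81, which does exceed 74, so (d) meets the standard; on (e) the weight is 96 less the opposing 22 gives net 74, ≤ 74, so (e) does not meet the standard.
  The claimant does not carry Stage II.1.
The analysis ends at Stage II.1; the respondent prevails on this issue.
Per-issue: Issue I → respondent; Issue II → respondent. The claimant must prevail on at least one issue; overall, the respondent prevails.

respondent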